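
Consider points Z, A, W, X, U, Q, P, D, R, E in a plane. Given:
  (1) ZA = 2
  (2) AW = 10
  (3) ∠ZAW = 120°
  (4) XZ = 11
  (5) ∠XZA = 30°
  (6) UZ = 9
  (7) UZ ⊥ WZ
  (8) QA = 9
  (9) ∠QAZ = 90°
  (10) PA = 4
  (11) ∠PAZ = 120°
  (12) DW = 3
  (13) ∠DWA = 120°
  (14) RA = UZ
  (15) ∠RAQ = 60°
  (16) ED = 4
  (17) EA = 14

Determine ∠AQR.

From the given relations: RA = UZ = 9.
Step 1: By the law of cosines on triangle QAR: QR² = 9² + 9² − 2·9·9·cos(60°) = 81, so QR = 9.
Step 2: By the inverse law of cosines on triangle AQR: cos(∠AQR) = (9² + 9² − 9²) / (2·9·9) = 81/162 = 0.5, so ∠AQR = 60°.

Therefore, the measure of angle ∠AQR = 60°.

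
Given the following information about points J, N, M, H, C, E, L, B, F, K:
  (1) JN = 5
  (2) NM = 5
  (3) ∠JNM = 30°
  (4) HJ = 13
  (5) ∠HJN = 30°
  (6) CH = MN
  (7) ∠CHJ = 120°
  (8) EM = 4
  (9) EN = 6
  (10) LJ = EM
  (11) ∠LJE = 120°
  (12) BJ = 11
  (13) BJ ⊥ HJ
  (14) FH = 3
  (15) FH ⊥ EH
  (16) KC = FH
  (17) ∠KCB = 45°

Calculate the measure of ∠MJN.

Step 1: By the law of cosines on triangle JNM: JM² = 5² + 5² − 2·5·5·cos(30°) = 6.7, so JM ≈ 2.59.
Step 2: By the inverse law of cosines on triangle MJN: cos(∠MJN) = (2.59² + 5² − 5²) / (2·2.59·5) = 6.7/25.88 = 0.2588, so ∠MJN = 75°.

Therefore, the measure of angle ∠MJN = 75°.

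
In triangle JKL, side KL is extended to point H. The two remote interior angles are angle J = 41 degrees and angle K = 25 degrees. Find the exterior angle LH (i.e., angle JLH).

Exterior angle = 41 + 25 = 66 degrees (exterior angle theorem).

66 degrees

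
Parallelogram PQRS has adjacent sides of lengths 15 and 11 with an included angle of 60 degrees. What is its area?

Area = 15 * 11 * sin(60°) = 165 * sqrt(3)/2 = 165*sqrt(3)/2

165*sqrt(3)/2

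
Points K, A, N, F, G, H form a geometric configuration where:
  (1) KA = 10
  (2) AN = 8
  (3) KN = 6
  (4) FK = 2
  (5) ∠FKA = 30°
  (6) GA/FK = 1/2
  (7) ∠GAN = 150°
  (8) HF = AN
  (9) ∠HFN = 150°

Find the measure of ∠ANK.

Step 1: By the inverse law of cosines on triangle ANK: cos(∠ANK) = (8² + 6² − 10²) / (2·8·6) = 0/96 = 0, so ∠ANK = 90°.

Therefore, the measure of angle ∠ANK = 90°.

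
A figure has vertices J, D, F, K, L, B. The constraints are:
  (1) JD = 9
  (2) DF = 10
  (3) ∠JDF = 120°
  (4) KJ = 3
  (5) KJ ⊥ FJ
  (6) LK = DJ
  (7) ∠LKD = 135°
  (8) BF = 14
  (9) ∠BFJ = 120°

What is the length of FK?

Step 1: By the law of cosines on triangle JDF: JF² = 9² + 10² − 2·9·10·cos(120°) = 271, so JF ≈ 16.46.
Step 2: By the law of cosines on triangle FJK: FK² = 16.46² + 3² − 2·16.46·3·cos(90°) = 280, so FK = 2·√70.

Therefore, the length of FK = 2·√70.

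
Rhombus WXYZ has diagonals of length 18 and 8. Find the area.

The diagonals of a rhombus divide it into four right triangles.
Each triangle has legs 18/ 2 = 9 and 8/2 = 4, so each has area (1/2)*9*4 = 18.
Four such triangles give total area = (d1 * d2) / 2 = 72.

72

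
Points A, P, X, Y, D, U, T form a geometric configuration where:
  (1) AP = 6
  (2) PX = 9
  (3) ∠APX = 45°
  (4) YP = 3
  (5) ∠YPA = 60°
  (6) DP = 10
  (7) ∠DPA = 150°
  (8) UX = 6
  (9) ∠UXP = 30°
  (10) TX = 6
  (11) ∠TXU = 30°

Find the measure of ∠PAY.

Step 1: By the law of cosines on triangle APY: AY² = 6² + 3² − 2·6·3·cos(60°) = 27, so AY = 3·√3.
Step 2: By the inverse law of cosines on triangle PAY: cos(∠PAY) = (6² + (3·√3)² − 3²) / (2·6·3·√3) = 54/62.35 = 0.866, so ∠PAY = 30°.

Therefore, the measure of angle ∠PAY = 30°.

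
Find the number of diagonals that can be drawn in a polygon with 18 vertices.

The number of diagonals in an n-gon is n(n - 3)/2.
For n = 18: 18(18 - 3)/2 = 18 × 15 / 2 = 135.

135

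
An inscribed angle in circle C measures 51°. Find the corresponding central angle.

Central angle = 2 × 51° = 102° (inscribed angle theorem).

102°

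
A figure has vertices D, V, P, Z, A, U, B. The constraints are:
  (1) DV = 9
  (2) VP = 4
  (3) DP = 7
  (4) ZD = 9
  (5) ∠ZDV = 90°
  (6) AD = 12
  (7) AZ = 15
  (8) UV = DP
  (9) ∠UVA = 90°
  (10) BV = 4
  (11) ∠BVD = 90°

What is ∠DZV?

Step 1: By the law of cosines on triangle ZDV: ZV² = 9² + 9² − 2·9·9·cos(90°) = 162, so ZV = 9·√2.
Step 2: By the inverse law of cosines on triangle DZV: cos(∠DZV) = (9² + (9·√2)² − 9²) / (2·9·9·√2) = 162/229.1 = 0.7071, so ∠DZV = 45°.

Therefore, the measure of angle ∠DZV = 45°.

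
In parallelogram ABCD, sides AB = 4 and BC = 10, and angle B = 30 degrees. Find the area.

Area = a * b * sin(theta)
Area = 4 * 10 * sin(30 degrees)
Area = 40 * 1/2
Area = 20

20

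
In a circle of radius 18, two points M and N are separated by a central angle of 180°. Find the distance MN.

Drop a perpendicular from the center to the chord, bisecting both the chord and the central angle.
Each half-chord = r sin(θ/2) = 18 sin(90°).
The full chord = 2 × 18 × sin(90°) = 36.

36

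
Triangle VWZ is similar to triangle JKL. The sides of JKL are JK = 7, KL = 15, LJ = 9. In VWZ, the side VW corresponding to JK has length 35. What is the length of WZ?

Since the triangles are similar, the ratio of corresponding sides is constant.
Scale factor k = VW / JK = 35 / 7 = 5
WZ = k * KL = 5 * 15 = 75

75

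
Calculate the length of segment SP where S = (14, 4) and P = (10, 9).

d = sqrt((-4)^2 + (5)^2) = sqrt(41)

sqrt(41)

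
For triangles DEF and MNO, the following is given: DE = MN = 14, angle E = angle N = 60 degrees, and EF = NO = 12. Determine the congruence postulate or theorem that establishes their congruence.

Consider the given information: DE = MN = 14, angle E = angle N = 60 degrees, and EF = NO = 12
This is not ASA or AAS: ASA requires two angles and the side between them. AAS requires two angles and a non-included side.
The correct criterion is SAS. Two pairs of corresponding sides and the included angle are equal (Side-Angle-Side).

SAS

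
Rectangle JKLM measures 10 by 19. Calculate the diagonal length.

Using the Pythagorean theorem:
d² = 10² + 19² = 100 + 361 = 461
d = sqrt(461)

sqrt(461)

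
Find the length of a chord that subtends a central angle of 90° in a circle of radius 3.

Drop a perpendicular from the center to the chord, bisecting both the chord and the central angle.
Each half-chord = r sin(θ/2) = 3 sin(45°).
The full chord = 2 × 3 × sin(45°) = 3*sqrt(2).

3*sqrt(2)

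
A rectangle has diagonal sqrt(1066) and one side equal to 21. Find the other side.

The diagonal of a rectangle forms a right triangle with the two sides.
Rearranging the Pythagorean theorem: missing side = sqrt(d^2 - known^2).
= sqrt(1066 - 441) = sqrt(625) = 25.

25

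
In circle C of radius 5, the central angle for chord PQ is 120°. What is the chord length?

Drop a perpendicular from the center to the chord, bisecting both the chord and the central angle.
Each half-chord = r sin(θ/2) = 5 sin(60°).
The full chord = 2 × 5 × sin(60°) = 5*sqrt(3).

5*sqrt(3)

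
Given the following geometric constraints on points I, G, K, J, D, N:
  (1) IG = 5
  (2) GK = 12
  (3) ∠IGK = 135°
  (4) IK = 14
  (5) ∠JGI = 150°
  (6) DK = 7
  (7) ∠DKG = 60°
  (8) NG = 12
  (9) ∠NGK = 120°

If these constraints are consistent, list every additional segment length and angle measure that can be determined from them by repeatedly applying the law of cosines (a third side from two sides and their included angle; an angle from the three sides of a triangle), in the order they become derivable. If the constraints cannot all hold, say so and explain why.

These constraints are not satisfiable: (1), (2) and (4) fix all three sides of triangle IGK, so by the law of cosines cos(∠IGK) = (5² + 12² − 14²) / (2·5·12) = -0.2250, i.e. ∠IGK ≈ 103°, which contradicts (3) ∠IGK = 135°. No planar figure meets all of them, so nothing further can be derived.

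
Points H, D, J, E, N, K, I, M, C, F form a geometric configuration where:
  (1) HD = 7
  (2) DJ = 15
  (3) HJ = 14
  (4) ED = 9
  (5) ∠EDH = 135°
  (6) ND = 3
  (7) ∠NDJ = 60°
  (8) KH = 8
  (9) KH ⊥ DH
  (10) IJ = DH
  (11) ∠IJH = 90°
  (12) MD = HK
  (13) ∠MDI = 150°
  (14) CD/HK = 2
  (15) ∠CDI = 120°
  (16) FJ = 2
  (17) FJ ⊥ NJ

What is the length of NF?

Step 1: By the law of cosines on triangle JDN: JN² = 15² + 3² − 2·15·3·cos(60°) = 189, so JN = 3·√21.
Step 2: By the law of cosines on triangle NJF: NF² = (3·√21)² + 2² − 2·3·√21·2·cos(90°) = 193, so NF = √193.

Therefore, the length of NF = √193.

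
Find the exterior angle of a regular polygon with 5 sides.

Each exterior angle of a regular n-gon is 360 / n.
For n = 5: 360 / 5 = 72 degrees.

72 degrees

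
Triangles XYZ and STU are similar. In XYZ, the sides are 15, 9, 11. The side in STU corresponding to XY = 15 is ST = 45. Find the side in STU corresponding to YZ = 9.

k = 45/15 = 3. TU = 3 * 9 = 27.

27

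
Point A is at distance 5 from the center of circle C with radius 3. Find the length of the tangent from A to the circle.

The tangent, radius, and line from the external point to the center form a right triangle.
The right angle is where the tangent meets the radius.
By the Pythagorean theorem: tangent² + 3² = 5²
tangent² = 25 - 9 = 16
tangent = 4

4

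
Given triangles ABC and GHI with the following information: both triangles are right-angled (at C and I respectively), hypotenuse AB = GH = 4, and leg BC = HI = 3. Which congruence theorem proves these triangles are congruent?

The given information provides:
both triangles are right-angled (at C and I respectively), hypotenuse AB = GH = 4, and leg BC = HI = 3
This matches the HL congruence theorem.
The hypotenuse and one leg of two right triangles are equal (Hypotenuse-Leg).

HL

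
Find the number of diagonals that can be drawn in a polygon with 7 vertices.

Each of the 7 vertices connects to 4 non-adjacent vertices via diagonals.
Total connections = 7 × 4 = 28, but each diagonal is counted twice.
Number of diagonals = 28 / 2 = 14.

14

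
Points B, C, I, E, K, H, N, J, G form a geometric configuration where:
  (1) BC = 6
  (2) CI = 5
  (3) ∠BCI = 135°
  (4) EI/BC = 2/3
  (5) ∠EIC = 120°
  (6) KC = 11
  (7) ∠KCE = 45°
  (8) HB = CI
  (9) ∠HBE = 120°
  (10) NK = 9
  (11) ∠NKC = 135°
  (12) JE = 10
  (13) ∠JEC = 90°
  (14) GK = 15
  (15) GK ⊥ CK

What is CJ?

From the given relations: EI = 2/3·BC = 2/3·6 = 4.
Step 1: By the law of cosines on triangle EIC: EC² = 4² + 5² − 2·4·5·cos(120°) = 61, so EC = √61.
Step 2: By the law of cosines on triangle CEJ: CJ² = √61² + 10² − 2·√61·10·cos(90°) = 161, so CJ = √161.

Therefore, the length of CJ = √161.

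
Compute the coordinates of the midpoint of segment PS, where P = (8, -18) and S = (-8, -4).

The midpoint is the average of the coordinates:
x: (8 + -8)/2 = 0
y: (-18 + -4)/2 = -11
Midpoint = (0, -11)

(0, -11)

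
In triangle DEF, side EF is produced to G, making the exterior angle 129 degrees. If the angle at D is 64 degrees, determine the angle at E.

By the exterior angle theorem: exterior angle = sum of remote interior angles.
129 = 64 + angle E
angle E = 129 - 64 = 65 degrees

65 degrees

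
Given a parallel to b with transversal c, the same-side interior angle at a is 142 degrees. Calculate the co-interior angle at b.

Co-interior angles (same-side interior) formed by parallel lines and a transversal are supplementary (sum to 180 degrees).
The given angle is 142 degrees.
The co-interior angle = 180 - 142 = 38 degrees.

38 degrees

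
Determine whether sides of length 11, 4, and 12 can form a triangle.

Check all three triangle inequalities:
11 + 4 = 15 > 12 ✓
11 + 12 = 23 > 4 ✓
4 + 12 = 16 > 11 ✓
All conditions hold, so these sides form a valid triangle.

Yes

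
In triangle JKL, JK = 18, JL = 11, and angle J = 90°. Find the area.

Area = (1/2) * JK * JL * sin(J)
Area = (1/2) * 18 * 11 * sin(90°)
Area = (1/2) * 18 * 11 * 1
Area = 99

99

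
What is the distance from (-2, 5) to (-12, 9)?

d = sqrt((-12 - -2)^2 + (9 - 5)^2)
d = sqrt(-10^2 + 4^2)
d = sqrt(100 + 16)
d = sqrt(116) = 2*sqrt(29)

2*sqrt(29)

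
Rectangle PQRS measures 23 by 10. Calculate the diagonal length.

d = sqrt(23^2 + 10^2) = sqrt(629)

sqrt(629)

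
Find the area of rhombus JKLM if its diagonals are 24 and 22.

Area = (24 * 22) / 2 = 528 / 2 = 264

264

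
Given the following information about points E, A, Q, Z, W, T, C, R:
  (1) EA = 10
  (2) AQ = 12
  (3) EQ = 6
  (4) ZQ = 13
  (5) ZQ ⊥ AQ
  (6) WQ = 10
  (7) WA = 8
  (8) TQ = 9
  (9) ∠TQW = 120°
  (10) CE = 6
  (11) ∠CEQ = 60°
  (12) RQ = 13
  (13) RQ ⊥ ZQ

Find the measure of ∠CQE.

Step 1: By the law of cosines on triangle QEC: QC² = 6² + 6² − 2·6·6·cos(60°) = 36, so QC = 6.
Step 2: By the inverse law of cosines on triangle CQE: cos(∠CQE) = (6² + 6² − 6²) / (2·6·6) = 36/72 = 0.5, so ∠CQE = 60°.

Therefore, the measure of angle ∠CQE = 60°.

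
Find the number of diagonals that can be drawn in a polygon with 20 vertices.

Each of the 20 vertices connects to 17 non-adjacent vertices via diagonals.
Total connections = 20 × 17 = 340, but each diagonal is counted twice.
Number of diagonals = 340 / 2 = 170.

170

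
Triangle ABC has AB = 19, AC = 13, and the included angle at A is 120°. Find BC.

Law of cosines: BC^2 = 19^2 + 13^2 - 2(19)(13)cos(120°) = 777, so BC = sqrt(777).

sqrt(777)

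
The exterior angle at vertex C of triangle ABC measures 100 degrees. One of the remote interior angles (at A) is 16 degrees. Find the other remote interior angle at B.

By the exterior angle theorem: exterior angle = sum of remote interior angles.
100 = 16 + angle B
angle B = 100 - 16 = 84 degrees

84 degrees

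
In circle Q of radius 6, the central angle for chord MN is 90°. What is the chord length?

Chord = 2(6) sin(45°) = 6*sqrt(2)

6*sqrt(2)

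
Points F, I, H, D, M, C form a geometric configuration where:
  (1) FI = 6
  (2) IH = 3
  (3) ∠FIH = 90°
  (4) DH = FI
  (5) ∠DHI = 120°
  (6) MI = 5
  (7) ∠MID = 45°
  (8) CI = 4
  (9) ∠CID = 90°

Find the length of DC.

From the given relations: DH = FI = 6.
Step 1: By the law of cosines on triangle DHI: DI² = 6² + 3² − 2·6·3·cos(120°) = 63, so DI = 3·√7.
Step 2: By the law of cosines on triangle DIC: DC² = (3·√7)² + 4² − 2·3·√7·4·cos(90°) = 79, so DC = √79.

Therefore, the length of DC = √79.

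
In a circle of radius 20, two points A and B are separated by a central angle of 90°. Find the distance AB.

Chord length = 2r sin(θ/2)
= 2 × 20 × sin(90°/2)
= 2 × 20 × sin(45°)
= 20*sqrt(2)

20*sqrt(2)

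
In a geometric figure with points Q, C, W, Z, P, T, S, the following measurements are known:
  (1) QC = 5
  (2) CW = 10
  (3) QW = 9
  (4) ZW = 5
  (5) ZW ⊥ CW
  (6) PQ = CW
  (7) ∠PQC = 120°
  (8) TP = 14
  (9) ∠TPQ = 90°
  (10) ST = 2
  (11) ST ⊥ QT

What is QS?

From the given relations: PQ = CW = 10.
Step 1: By the law of cosines on triangle QPT: QT² = 10² + 14² − 2·10·14·cos(90°) = 296, so QT = 2·√74.
Step 2: By the law of cosines on triangle QTS: QS² = (2·√74)² + 2² − 2·2·√74·2·cos(90°) = 300, so QS = 10·√3.

Therefore, the length of QS = 10·√3.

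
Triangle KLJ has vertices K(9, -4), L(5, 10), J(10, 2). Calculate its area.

Using the Shoelace formula for a triangle:
Area = (1/2)|x0(y1 - y2) + x1(y2 - y0) + x2(y0 - y1)|
Area = (1/2)|9(10 - 2) + 5(2 - -4) + 10(-4 - 10)|
Area = (1/2)|72 + 30 + -140|
Area = (1/2)|-38|
Area = (1/2)(38)
Area = 19

19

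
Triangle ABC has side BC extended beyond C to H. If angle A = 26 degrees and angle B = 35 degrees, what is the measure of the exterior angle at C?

By the exterior angle theorem, an exterior angle of a triangle equals the sum of the two remote interior angles.
Exterior angle = angle A + angle B
Exterior angle = 26 + 35 = 61 degrees

61 degrees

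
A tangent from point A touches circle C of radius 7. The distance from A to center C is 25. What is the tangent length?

The tangent, radius, and line from the external point to the center form a right triangle.
The right angle is where the tangent meets the radius.
By the Pythagorean theorem: tangent² + 7² = 25²
tangent² = 625 - 49 = 576
tangent = 24

24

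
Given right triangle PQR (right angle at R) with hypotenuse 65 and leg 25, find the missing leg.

By the Pythagorean theorem: QR^2 = PQ^2 - PR^2
QR^2 = 65^2 - 25^2 = 4225 - 625 = 3600
QR = sqrt(3600) = 60

60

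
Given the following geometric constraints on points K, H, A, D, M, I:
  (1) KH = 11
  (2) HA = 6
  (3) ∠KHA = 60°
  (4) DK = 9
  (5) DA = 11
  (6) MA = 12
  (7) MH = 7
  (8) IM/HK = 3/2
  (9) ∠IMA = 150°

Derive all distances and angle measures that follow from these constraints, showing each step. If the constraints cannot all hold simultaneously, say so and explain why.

The constraints are consistent.

From the given relations:
  IM = 3/2·HK = 3/2·11 ≈ 16.5

Step 1: From KH = 11, HA = 6, and ∠KHA = 60°, by the law of cosines:
  KA² = KH² + HA² - 2·KH·HA·cos(60°) = 121 + 36 - 66 = 91
  KA = √91

Step 2: From AM = 12, MI = 16.5, and ∠AMI = 150°, by the law of cosines:
  AI² = AM² + MI² - 2·AM·MI·cos(150°) = 144 + 272.2 + 342.9 = 759.2
  AI ≈ 27.55

Step 3: From HA = 6, HM = 7, AM = 12, by the inverse law of cosines:
  cos(∠AHM) = (HA² + HM² - AM²) / (2·HA·HM)
  ∠AHM = 134.62°

Step 4: From AH = 6, AM = 12, HM = 7, by the inverse law of cosines:
  cos(∠HAM) = (AH² + AM² - HM²) / (2·AH·AM)
  ∠HAM = 24.53°

Step 5: From MA = 12, MH = 7, AH = 6, by the inverse law of cosines:
  cos(∠AMH) = (MA² + MH² - AH²) / (2·MA·MH)
  ∠AMH = 20.85°

Step 6: From KA = √91, KD = 9, AD = 11, by the inverse law of cosines:
  cos(∠AKD) = (KA² + KD² - AD²) / (2·KA·KD)
  ∠AKD = 72.72°

Step 7: From KA = √91, KH = 11, AH = 6, by the inverse law of cosines:
  cos(∠AKH) = (KA² + KH² - AH²) / (2·KA·KH)
  ∠AKH = 33°

Step 8: From AD = 11, AK = √91, DK = 9, by the inverse law of cosines:
  cos(∠DAK) = (AD² + AK² - DK²) / (2·AD·AK)
  ∠DAK = 51.38°

Step 9: From AH = 6, AK = √91, HK = 11, by the inverse law of cosines:
  cos(∠HAK) = (AH² + AK² - HK²) / (2·AH·AK)
  ∠HAK = 87°

Step 10: From AI = 27.55, AM = 12, IM = 16.5, by the inverse law of cosines:
  cos(∠IAM) = (AI² + AM² - IM²) / (2·AI·AM)
  ∠IAM = 17.42°

Step 11: From DA = 11, DK = 9, AK = √91, by the inverse law of cosines:
  cos(∠ADK) = (DA² + DK² - AK²) / (2·DA·DK)
  ∠ADK = 55.9°

Step 12: From IA = 27.55, IM = 16.5, AM = 12, by the inverse law of cosines:
  cos(∠AIM) = (IA² + IM² - AM²) / (2·IA·IM)
  ∠AIM = 12.58°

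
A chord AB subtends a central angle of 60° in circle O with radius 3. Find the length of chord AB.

Drop a perpendicular from the center to the chord, bisecting both the chord and the central angle.
Each half-chord = r sin(θ/2) = 3 sin(30°).
The full chord = 2 × 3 × sin(30°) = 3.

3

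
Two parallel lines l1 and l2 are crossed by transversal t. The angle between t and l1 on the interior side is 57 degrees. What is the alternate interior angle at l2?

Alternate interior angles formed by parallel lines and a transversal are equal.
The given angle is 57 degrees.
The alternate interior angle = 57 degrees.

57 degrees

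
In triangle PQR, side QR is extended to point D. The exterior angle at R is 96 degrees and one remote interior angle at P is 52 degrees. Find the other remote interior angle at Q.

By the exterior angle theorem: exterior angle = sum of remote interior angles.
96 = 52 + angle Q
angle Q = 96 - 52 = 44 degrees

44 degrees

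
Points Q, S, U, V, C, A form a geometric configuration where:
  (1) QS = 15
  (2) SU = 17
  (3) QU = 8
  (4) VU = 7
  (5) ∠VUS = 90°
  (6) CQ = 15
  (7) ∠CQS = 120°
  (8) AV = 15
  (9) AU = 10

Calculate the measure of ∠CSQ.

Step 1: By the law of cosines on triangle SQC: SC² = 15² + 15² − 2·15·15·cos(120°) = 675, so SC = 15·√3.
Step 2: By the inverse law of cosines on triangle CSQ: cos(∠CSQ) = ((15·√3)² + 15² − 15²) / (2·15·√3·15) = 675/779.42 = 0.866, so ∠CSQ = 30°.

Therefore, the measure of angle ∠CSQ = 30°.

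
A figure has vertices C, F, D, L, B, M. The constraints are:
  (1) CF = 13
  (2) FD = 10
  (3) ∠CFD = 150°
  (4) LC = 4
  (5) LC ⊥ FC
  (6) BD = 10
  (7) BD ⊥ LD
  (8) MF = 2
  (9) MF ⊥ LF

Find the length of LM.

Step 1: By the law of cosines on triangle LCF: LF² = 4² + 13² − 2·4·13·cos(90°) = 185, so LF = √185.
Step 2: By the law of cosines on triangle LFM: LM² = √185² + 2² − 2·√185·2·cos(90°) = 189, so LM = 3·√21.

Therefore, the length of LM = 3·√21.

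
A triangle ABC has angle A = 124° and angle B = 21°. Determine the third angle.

Let angle C = x. Then 124 + 21 + x = 180.
x = 180 - 145 = 35 degrees.

35 degrees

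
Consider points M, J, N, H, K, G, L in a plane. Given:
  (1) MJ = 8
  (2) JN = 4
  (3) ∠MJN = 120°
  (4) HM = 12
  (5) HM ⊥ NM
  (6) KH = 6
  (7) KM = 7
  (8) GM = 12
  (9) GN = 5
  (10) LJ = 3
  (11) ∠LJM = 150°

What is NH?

Step 1: By the law of cosines on triangle NJM: NM² = 4² + 8² − 2·4·8·cos(120°) = 112, so NM = 4·√7.
Step 2: By the law of cosines on triangle NMH: NH² = (4·√7)² + 12² − 2·4·√7·12·cos(90°) = 256, so NH = 16.

Therefore, the length of NH = 16.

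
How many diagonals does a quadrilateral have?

The number of diagonals in an n-gon is n(n - 3)/2.
For n = 4: 4(4 - 3)/2 = 4 × 1 / 2 = 2.

2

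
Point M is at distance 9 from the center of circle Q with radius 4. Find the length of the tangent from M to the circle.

The tangent, radius, and line from the external point to the center form a right triangle.
The right angle is where the tangent meets the radius.
By the Pythagorean theorem: tangent² + 4² = 9²
tangent² = 81 - 16 = 65
tangent = sqrt(65)

sqrt(65)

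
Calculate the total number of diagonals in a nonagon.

The number of diagonals in an n-gon is n(n - 3)/2.
For n = 9: 9(9 - 3)/2 = 9 × 6 / 2 = 27.

27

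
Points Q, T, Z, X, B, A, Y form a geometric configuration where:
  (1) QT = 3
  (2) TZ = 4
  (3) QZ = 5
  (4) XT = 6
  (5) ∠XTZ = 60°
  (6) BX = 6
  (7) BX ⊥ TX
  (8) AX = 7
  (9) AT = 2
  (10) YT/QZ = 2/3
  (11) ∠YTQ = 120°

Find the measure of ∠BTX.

Step 1: By the law of cosines on triangle TXB: TB² = 6² + 6² − 2·6·6·cos(90°) = 72, so TB = 6·√2.
Step 2: By the inverse law of cosines on triangle BTX: cos(∠BTX) = ((6·√2)² + 6² − 6²) / (2·6·√2·6) = 72/101.82 = 0.7071, so ∠BTX = 45°.

Therefore, the measure of angle ∠BTX = 45°.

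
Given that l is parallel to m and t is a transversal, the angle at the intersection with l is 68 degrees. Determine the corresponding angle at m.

Corresponding angles formed by parallel lines and a transversal are equal.
The given angle is 68 degrees.
The corresponding angle = 68 degrees.

68 degrees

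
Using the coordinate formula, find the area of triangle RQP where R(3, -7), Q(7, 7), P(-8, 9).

The Shoelace formula computes the area from vertex coordinates by summing cross products.
For vertices (3,-7), (7,7), (-8,9):
Signed sum = 3*7 - 7*-7 + 7*9 - -8*7 + -8*-7 - 3*9
= 70 + 119 + 29 = 218
Area = (1/2)|218| = 109.

109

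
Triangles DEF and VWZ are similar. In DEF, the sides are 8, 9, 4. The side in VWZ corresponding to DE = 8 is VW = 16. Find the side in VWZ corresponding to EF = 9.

k = 16/8 = 2. WZ = 2 * 9 = 18.

18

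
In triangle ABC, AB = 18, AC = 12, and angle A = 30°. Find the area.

Area = (1/2)(18)(12) sin(30°) = (1/2)(18)(12)(1/2) = 54

54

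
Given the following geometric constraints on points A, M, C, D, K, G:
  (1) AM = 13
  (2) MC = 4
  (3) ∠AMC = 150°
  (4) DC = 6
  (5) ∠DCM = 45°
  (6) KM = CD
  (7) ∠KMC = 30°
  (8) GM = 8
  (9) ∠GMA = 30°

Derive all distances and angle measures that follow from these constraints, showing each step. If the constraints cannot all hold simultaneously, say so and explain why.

The constraints are consistent.

From the given relations:
  KM = CD = 6

Step 1: From AM = 13, MC = 4, and ∠AMC = 150°, by the law of cosines:
  AC² = AM² + MC² - 2·AM·MC·cos(150°) = 169 + 16 + 90.07 = 275.1
  AC ≈ 16.59

Step 2: From AM = 13, MG = 8, and ∠AMG = 30°, by the law of cosines:
  AG² = AM² + MG² - 2·AM·MG·cos(30°) = 169 + 64 - 180.1 = 52.87
  AG ≈ 7.27

Step 3: From MC = 4, CD = 6, and ∠MCD = 45°, by the law of cosines:
  MD² = MC² + CD² - 2·MC·CD·cos(45°) = 16 + 36 - 33.94 = 18.06
  MD ≈ 4.25

Step 4: From CM = 4, MK = 6, and ∠CMK = 30°, by the law of cosines:
  CK² = CM² + MK² - 2·CM·MK·cos(30°) = 16 + 36 - 41.57 = 10.43
  CK ≈ 3.23

Step 5: From AC = 16.59, AM = 13, CM = 4, by the inverse law of cosines:
  cos(∠CAM) = (AC² + AM² - CM²) / (2·AC·AM)
  ∠CAM = 6.93°

Step 6: From AG = 7.27, AM = 13, GM = 8, by the inverse law of cosines:
  cos(∠GAM) = (AG² + AM² - GM²) / (2·AG·AM)
  ∠GAM = 33.38°

Step 7: From MC = 4, MD = 4.25, CD = 6, by the inverse law of cosines:
  cos(∠CMD) = (MC² + MD² - CD²) / (2·MC·MD)
  ∠CMD = 93.27°

Step 8: From CA = 16.59, CM = 4, AM = 13, by the inverse law of cosines:
  cos(∠ACM) = (CA² + CM² - AM²) / (2·CA·CM)
  ∠ACM = 23.07°

Step 9: From CK = 3.23, CM = 4, KM = 6, by the inverse law of cosines:
  cos(∠KCM) = (CK² + CM² - KM²) / (2·CK·CM)
  ∠KCM = 111.74°

Step 10: From DC = 6, DM = 4.25, CM = 4, by the inverse law of cosines:
  cos(∠CDM) = (DC² + DM² - CM²) / (2·DC·DM)
  ∠CDM = 41.73°

Step 11: From KC = 3.23, KM = 6, CM = 4, by the inverse law of cosines:
  cos(∠CKM) = (KC² + KM² - CM²) / (2·KC·KM)
  ∠CKM = 38.26°

Step 12: From GA = 7.27, GM = 8, AM = 13, by the inverse law of cosines:
  cos(∠AGM) = (GA² + GM² - AM²) / (2·GA·GM)
  ∠AGM = 116.62°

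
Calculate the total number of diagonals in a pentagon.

Each of the 5 vertices connects to 2 non-adjacent vertices via diagonals.
Total connections = 5 × 2 = 10, but each diagonal is counted twice.
Number of diagonals = 10 / 2 = 5.

5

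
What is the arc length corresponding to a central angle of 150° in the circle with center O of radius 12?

The full circumference is 2πr = 2π(12) = 24*pi.
The arc spans 150° out of 360°, which is a fraction of 5/12.
Arc length = 24*pi × 5/12 = 10*pi.

10*pi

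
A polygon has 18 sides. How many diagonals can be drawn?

The number of diagonals in an n-gon is n(n - 3)/2.
For n = 18: 18(18 - 3)/2 = 18 × 15 / 2 = 135.

135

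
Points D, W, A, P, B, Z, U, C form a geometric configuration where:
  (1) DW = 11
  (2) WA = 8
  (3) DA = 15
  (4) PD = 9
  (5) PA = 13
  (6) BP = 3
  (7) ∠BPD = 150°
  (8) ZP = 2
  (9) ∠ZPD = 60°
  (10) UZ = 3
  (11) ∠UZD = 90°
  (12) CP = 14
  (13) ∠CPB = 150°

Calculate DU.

Step 1: By the law of cosines on triangle ZPD: ZD² = 2² + 9² − 2·2·9·cos(60°) = 67, so ZD = √67.
Step 2: By the law of cosines on triangle DZU: DU² = √67² + 3² − 2·√67·3·cos(90°) = 76, so DU = 2·√19.

Therefore, the length of DU = 2·√19.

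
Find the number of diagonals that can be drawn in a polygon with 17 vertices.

Each of the 17 vertices connects to 14 non-adjacent vertices via diagonals.
Total connections = 17 × 14 = 238, but each diagonal is counted twice.
Number of diagonals = 238 / 2 = 119.

119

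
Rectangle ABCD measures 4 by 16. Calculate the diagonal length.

A rectangle's diagonal splits it into two right triangles, with the diagonal as the hypotenuse.
By the Pythagorean theorem, d^2 = 4^2 + 16^2 = 272.
Therefore d = sqrt(272) = 4*sqrt(17).

4*sqrt(17)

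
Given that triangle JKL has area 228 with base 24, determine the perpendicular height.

Area = (1/2) * base * height
height = 2 * Area / base
height = 2 * 228 / 24
height = 456 / 24
height = 19

19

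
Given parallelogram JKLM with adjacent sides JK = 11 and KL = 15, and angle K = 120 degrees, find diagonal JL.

The diagonal of a parallelogram can be found by treating two adjacent sides and the diagonal as a triangle.
Applying the law of cosines with sides 11, 15 and included angle 120°:
d^2 = 121 + 225 - 330*cos(120°) = 511
d = sqrt(511)

sqrt(511)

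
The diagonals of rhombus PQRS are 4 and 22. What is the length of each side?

In a rhombus, the diagonals bisect each other perpendicularly, creating four congruent right triangles.
Each triangle has legs 2 (half of 4) and 11 (half of 22).
The hypotenuse of each right triangle is a side of the rhombus:
side = sqrt(2^2 + 11^2) = sqrt(125) = 5*sqrt(5)

5*sqrt(5)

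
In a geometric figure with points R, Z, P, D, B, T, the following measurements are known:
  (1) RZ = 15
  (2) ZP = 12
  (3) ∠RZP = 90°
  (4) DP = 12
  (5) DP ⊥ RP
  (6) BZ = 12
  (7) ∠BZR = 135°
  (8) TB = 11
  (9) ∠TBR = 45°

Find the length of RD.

Step 1: By the law of cosines on triangle PZR: PR² = 12² + 15² − 2·12·15·cos(90°) = 369, so PR = 3·√41.
Step 2: By the law of cosines on triangle RPD: RD² = (3·√41)² + 12² − 2·3·√41·12·cos(90°) = 513, so RD = 3·√57.

Therefore, the length of RD = 3·√57.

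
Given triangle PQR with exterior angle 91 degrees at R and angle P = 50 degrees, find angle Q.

angle Q = 91 - 50 = 41 degrees (exterior angle theorem).

41 degrees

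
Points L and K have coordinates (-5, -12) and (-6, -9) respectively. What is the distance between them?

The horizontal distance is |-6 - -5| = 1 and the vertical distance is |-9 - -12| = 3.
By the Pythagorean theorem, d = sqrt(1^2 + 3^2) = sqrt(10).

sqrt(10)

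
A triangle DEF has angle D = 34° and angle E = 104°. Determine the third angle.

The interior angles sum to 180°: angle F = 180 - 34 - 104 = 42°.
The triangle is obtuse (angles 34°, 104°, 42°).

42 degrees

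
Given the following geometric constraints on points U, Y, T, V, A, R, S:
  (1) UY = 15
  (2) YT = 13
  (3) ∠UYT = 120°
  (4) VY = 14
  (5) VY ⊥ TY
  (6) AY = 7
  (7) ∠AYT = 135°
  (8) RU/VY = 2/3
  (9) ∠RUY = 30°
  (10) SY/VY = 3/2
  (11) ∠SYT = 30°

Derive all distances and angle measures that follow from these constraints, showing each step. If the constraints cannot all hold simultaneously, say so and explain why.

The constraints are consistent.

From the given relations:
  RU = 2/3·VY = 2/3·14 ≈ 9.33
  SY = 3/2·VY = 3/2·14 = 21

Step 1: From UY = 15, YT = 13, and ∠UYT = 120°, by the law of cosines:
  UT² = UY² + YT² - 2·UY·YT·cos(120°) = 225 + 169 + 195 = 589
  UT ≈ 24.27

Step 2: From YU = 15, UR = 9.33, and ∠YUR = 30°, by the law of cosines:
  YR² = YU² + UR² - 2·YU·UR·cos(30°) = 225 + 87.11 - 242.5 = 69.62
  YR ≈ 8.34

Step 3: From TY = 13, YV = 14, and ∠TYV = 90°, by the law of cosines:
  TV² = TY² + YV² - 2·TY·YV·cos(90°) = 169 + 196 - 0 = 365
  TV ≈ 19.1

Step 4: From TY = 13, YA = 7, and ∠TYA = 135°, by the law of cosines:
  TA² = TY² + YA² - 2·TY·YA·cos(135°) = 169 + 49 + 128.7 = 346.7
  TA ≈ 18.62

Step 5: From TY = 13, YS = 21, and ∠TYS = 30°, by the law of cosines:
  TS² = TY² + YS² - 2·TY·YS·cos(30°) = 169 + 441 - 472.8 = 137.2
  TS ≈ 11.71

Step 6: From UT = 24.27, UY = 15, TY = 13, by the inverse law of cosines:
  cos(∠TUY) = (UT² + UY² - TY²) / (2·UT·UY)
  ∠TUY = 27.64°

Step 7: From YR = 8.34, YU = 15, RU = 9.33, by the inverse law of cosines:
  cos(∠RYU) = (YR² + YU² - RU²) / (2·YR·YU)
  ∠RYU = 34.01°

Step 8: From TA = 18.62, TY = 13, AY = 7, by the inverse law of cosines:
  cos(∠ATY) = (TA² + TY² - AY²) / (2·TA·TY)
  ∠ATY = 15.42°

Step 9: From TS = 11.71, TY = 13, SY = 21, by the inverse law of cosines:
  cos(∠STY) = (TS² + TY² - SY²) / (2·TS·TY)
  ∠STY = 116.29°

Step 10: From TU = 24.27, TY = 13, UY = 15, by the inverse law of cosines:
  cos(∠UTY) = (TU² + TY² - UY²) / (2·TU·TY)
  ∠UTY = 32.36°

Step 11: From TV = 19.1, TY = 13, VY = 14, by the inverse law of cosines:
  cos(∠VTY) = (TV² + TY² - VY²) / (2·TV·TY)
  ∠VTY = 47.12°

Step 12: From VT = 19.1, VY = 14, TY = 13, by the inverse law of cosines:
  cos(∠TVY) = (VT² + VY² - TY²) / (2·VT·VY)
  ∠TVY = 42.88°

Step 13: From AT = 18.62, AY = 7, TY = 13, by the inverse law of cosines:
  cos(∠TAY) = (AT² + AY² - TY²) / (2·AT·AY)
  ∠TAY = 29.58°

Step 14: From RU = 9.33, RY = 8.34, UY = 15, by the inverse law of cosines:
  cos(∠URY) = (RU² + RY² - UY²) / (2·RU·RY)
  ∠URY = 115.99°

Step 15: From ST = 11.71, SY = 21, TY = 13, by the inverse law of cosines:
  cos(∠TSY) = (ST² + SY² - TY²) / (2·ST·SY)
  ∠TSY = 33.71°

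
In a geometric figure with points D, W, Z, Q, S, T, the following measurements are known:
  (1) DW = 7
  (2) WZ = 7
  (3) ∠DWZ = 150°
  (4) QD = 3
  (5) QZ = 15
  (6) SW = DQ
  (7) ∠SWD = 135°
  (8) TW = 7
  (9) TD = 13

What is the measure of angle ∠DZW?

Step 1: By the law of cosines on triangle ZWD: ZD² = 7² + 7² − 2·7·7·cos(150°) = 182.87, so ZD ≈ 13.52.
Step 2: By the inverse law of cosines on triangle DZW: cos(∠DZW) = (13.52² + 7² − 7²) / (2·13.52·7) = 182.87/189.32 = 0.9659, so ∠DZW = 15°.

Therefore, the measure of angle ∠DZW = 15°.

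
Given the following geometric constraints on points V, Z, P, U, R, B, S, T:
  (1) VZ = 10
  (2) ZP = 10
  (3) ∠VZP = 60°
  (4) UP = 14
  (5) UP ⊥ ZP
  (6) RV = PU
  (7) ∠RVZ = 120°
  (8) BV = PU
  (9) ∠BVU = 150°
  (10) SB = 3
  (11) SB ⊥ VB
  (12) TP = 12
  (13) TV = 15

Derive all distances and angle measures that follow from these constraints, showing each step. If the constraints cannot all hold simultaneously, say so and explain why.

The constraints are consistent.

From the given relations:
  RV = PU = 14
  BV = PU = 14

Step 1: From VZ = 10, ZP = 10, and ∠VZP = 60°, by the law of cosines:
  VP² = VZ² + ZP² - 2·VZ·ZP·cos(60°) = 100 + 100 - 100 = 100
  VP = 10

Step 2: From VB = 14, BS = 3, and ∠VBS = 90°, by the law of cosines:
  VS² = VB² + BS² - 2·VB·BS·cos(90°) = 196 + 9 - 0 = 205
  VS ≈ 14.32

Step 3: From ZP = 10, PU = 14, and ∠ZPU = 90°, by the law of cosines:
  ZU² = ZP² + PU² - 2·ZP·PU·cos(90°) = 100 + 196 - 0 = 296
  ZU = 2·√74

Step 4: From ZV = 10, VR = 14, and ∠ZVR = 120°, by the law of cosines:
  ZR² = ZV² + VR² - 2·ZV·VR·cos(120°) = 100 + 196 + 140 = 436
  ZR = 2·√109

Step 5: From VB = 14, VS = 14.32, BS = 3, by the inverse law of cosines:
  cos(∠BVS) = (VB² + VS² - BS²) / (2·VB·VS)
  ∠BVS = 12.09°

Step 6: From VP = 10, VT = 15, PT = 12, by the inverse law of cosines:
  cos(∠PVT) = (VP² + VT² - PT²) / (2·VP·VT)
  ∠PVT = 52.89°

Step 7: From VP = 10, VZ = 10, PZ = 10, by the inverse law of cosines:
  cos(∠PVZ) = (VP² + VZ² - PZ²) / (2·VP·VZ)
  ∠PVZ = 60°

Step 8: From ZP = 10, ZU = 2·√74, PU = 14, by the inverse law of cosines:
  cos(∠PZU) = (ZP² + ZU² - PU²) / (2·ZP·ZU)
  ∠PZU = 54.46°

Step 9: From ZR = 2·√109, ZV = 10, RV = 14, by the inverse law of cosines:
  cos(∠RZV) = (ZR² + ZV² - RV²) / (2·ZR·ZV)
  ∠RZV = 35.5°

Step 10: From PT = 12, PV = 10, TV = 15, by the inverse law of cosines:
  cos(∠TPV) = (PT² + PV² - TV²) / (2·PT·PV)
  ∠TPV = 85.46°

Step 11: From PV = 10, PZ = 10, VZ = 10, by the inverse law of cosines:
  cos(∠VPZ) = (PV² + PZ² - VZ²) / (2·PV·PZ)
  ∠VPZ = 60°

Step 12: From UP = 14, UZ = 2·√74, PZ = 10, by the inverse law of cosines:
  cos(∠PUZ) = (UP² + UZ² - PZ²) / (2·UP·UZ)
  ∠PUZ = 35.54°

Step 13: From RV = 14, RZ = 2·√109, VZ = 10, by the inverse law of cosines:
  cos(∠VRZ) = (RV² + RZ² - VZ²) / (2·RV·RZ)
  ∠VRZ = 24.5°

Step 14: From SB = 3, SV = 14.32, BV = 14, by the inverse law of cosines:
  cos(∠BSV) = (SB² + SV² - BV²) / (2·SB·SV)
  ∠BSV = 77.91°

Step 15: From TP = 12, TV = 15, PV = 10, by the inverse law of cosines:
  cos(∠PTV) = (TP² + TV² - PV²) / (2·TP·TV)
  ∠PTV = 41.65°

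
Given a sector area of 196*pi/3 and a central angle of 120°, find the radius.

The sector covers 120°/360° = 1/3 of the full circle.
Full circle area = 196*pi/3 / 1/3 = 196*pi.
Since full area = πr², we get r² = 196*pi/π = 196, so r = 14.

14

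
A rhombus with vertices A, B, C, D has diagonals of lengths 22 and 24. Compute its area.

Area of a rhombus = (d1 * d2) / 2
Area = (22 * 24) / 2
Area = 528 / 2
Area = 264

264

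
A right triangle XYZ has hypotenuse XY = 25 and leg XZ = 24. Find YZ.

Rearranging the Pythagorean theorem to solve for the unknown leg:
leg^2 = hypotenuse^2 - known_leg^2 = 625 - 576 = 49
leg = sqrt(49) = 7.

7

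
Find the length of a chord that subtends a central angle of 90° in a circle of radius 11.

Drop a perpendicular from the center to the chord, bisecting both the chord and the central angle.
Each half-chord = r sin(θ/2) = 11 sin(45°).
The full chord = 2 × 11 × sin(45°) = 11*sqrt(2).

11*sqrt(2)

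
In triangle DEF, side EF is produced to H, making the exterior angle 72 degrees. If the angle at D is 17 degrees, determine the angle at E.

The exterior angle theorem states that an exterior angle equals the sum of the two non-adjacent interior angles.
So 72 = 17 + angle E, which gives angle E = 72 - 17 = 55 degrees.

55 degrees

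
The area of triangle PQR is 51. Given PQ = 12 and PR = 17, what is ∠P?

sin(C) = 2 * 51 / (12 * 17) = 1/2, so C = arcsin(1/2) = 30°.
Since sin(180° - C) = sin(C), the obtuse angle 150° gives the same area, so C = 30° or C = 150°.

30° or 150°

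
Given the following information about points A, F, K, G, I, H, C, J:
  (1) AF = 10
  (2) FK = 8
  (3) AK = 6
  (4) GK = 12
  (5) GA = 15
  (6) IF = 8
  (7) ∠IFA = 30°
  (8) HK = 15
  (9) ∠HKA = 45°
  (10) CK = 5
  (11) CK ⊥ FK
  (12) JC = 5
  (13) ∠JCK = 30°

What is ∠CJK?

Step 1: By the law of cosines on triangle JCK: JK² = 5² + 5² − 2·5·5·cos(30°) = 6.7, so JK ≈ 2.59.
Step 2: By the inverse law of cosines on triangle CJK: cos(∠CJK) = (5² + 2.59² − 5²) / (2·5·2.59) = 6.7/25.88 = 0.2588, so ∠CJK = 75°.

Therefore, the measure of angle ∠CJK = 75°.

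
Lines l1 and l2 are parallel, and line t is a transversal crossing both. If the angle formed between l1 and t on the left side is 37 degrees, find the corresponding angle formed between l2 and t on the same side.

Corresponding angles formed by parallel lines and a transversal are equal.
The given angle is 37 degrees.
The corresponding angle = 37 degrees.

37 degrees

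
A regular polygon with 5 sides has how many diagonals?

The number of diagonals in an n-gon is n(n - 3)/2.
For n = 5: 5(5 - 3)/2 = 5 × 2 / 2 = 5.

5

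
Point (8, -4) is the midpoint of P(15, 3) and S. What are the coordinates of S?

Using the midpoint formula: M = ((x1 + x2)/2, (y1 + y2)/2)
We know M = (8, -4) and P = (15, 3)
For x: 8 = (15 + x2)/2, so x2 = 2*8 - 15 = 1
For y: -4 = (3 + y2)/2, so y2 = 2*-4 - 3 = -11
S = (1, -11)

(1, -11)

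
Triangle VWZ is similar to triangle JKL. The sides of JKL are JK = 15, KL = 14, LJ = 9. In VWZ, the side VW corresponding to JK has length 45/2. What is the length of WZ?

Similar triangles have proportional sides. Setting up the proportion:
VW / JK = WZ / KL
45/2 / 15 = WZ / 14
WZ = 14 * 45/2 / 15 = 21.

21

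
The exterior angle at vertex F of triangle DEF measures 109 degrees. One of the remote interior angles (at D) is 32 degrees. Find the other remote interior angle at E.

The exterior angle theorem states that an exterior angle equals the sum of the two non-adjacent interior angles.
So 109 = 32 + angle E, which gives angle E = 109 - 32 = 77 degrees.

77 degrees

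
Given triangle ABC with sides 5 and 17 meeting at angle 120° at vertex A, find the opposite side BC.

By the law of cosines: BC^2 = AB^2 + AC^2 - 2*AB*AC*cos(A)
BC^2 = 5^2 + 17^2 - 2*5*17*cos(120°)
BC^2 = 25 + 289 - 170*(-1/2)
BC^2 = 399
BC = sqrt(399)

sqrt(399)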